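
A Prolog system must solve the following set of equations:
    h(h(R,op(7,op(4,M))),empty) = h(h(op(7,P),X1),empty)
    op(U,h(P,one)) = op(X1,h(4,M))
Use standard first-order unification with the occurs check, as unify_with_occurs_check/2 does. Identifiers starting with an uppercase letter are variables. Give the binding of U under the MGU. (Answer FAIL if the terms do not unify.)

op(7,op(4,one))

Decompose h/2: h(R,op(7,op(4,M))) = h(op(7,P),X1),  empty = empty.
Decompose h/2: R = op(7,P),  op(7,op(4,M)) = X1.
Bind R := op(7,P); no other remaining equation mentions R.
Bind X1 := op(7,op(4,M)); substituting into the one remaining equation that mentions X1 gives: op(U,h(P,one)) = op(op(7,op(4,M)),h(4,M)).
Delete trivial equation empty = empty.
Decompose op/2: U = op(7,op(4,M)),  h(P,one) = h(4,M).
Bind U := op(7,op(4,M)); no other remaining equation mentions U.
Decompose h/2: P = 4,  one = M.
Bind P := 4; no other remaining equation mentions P. Substituting into the earlier binding gives R := op(7,4).
Bind M := one. Substituting into the earlier bindings gives X1 := op(7,op(4,one)), U := op(7,op(4,one)).
MGU = { R ↦ op(7,4), X1 ↦ op(7,op(4,one)), U ↦ op(7,op(4,one)), P ↦ 4, M ↦ one }, so U ↦ op(7,op(4,one)).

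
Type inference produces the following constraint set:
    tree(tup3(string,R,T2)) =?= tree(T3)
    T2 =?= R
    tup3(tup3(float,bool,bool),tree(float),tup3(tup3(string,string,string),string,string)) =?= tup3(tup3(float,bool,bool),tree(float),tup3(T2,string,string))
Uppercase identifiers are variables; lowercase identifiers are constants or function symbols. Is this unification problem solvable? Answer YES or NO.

YES

Decompose tree/1: tup3(string,R,T2) =?= T3.
Bind T3 := tup3(string,R,T2); no other remaining equation mentions T3.
Bind T2 := R; substituting into the remaining equation gives: tup3(tup3(float,bool,bool),tree(float),tup3(tup3(string,string,string),string,string)) =?= tup3(tup3(float,bool,bool),tree(float),tup3(R,string,string)). Substituting into the earlier binding gives T3 := tup3(string,R,R).
Decompose tup3/3: tup3(float,bool,bool) =?= tup3(float,bool,bool),  tree(float) =?= tree(float),  tup3(tup3(string,string,string),string,string) =?= tup3(R,string,string).
Delete trivial equation tup3(float,bool,bool) =?= tup3(float,bool,bool).
Delete trivial equation tree(float) =?= tree(float).
Decompose tup3/3: tup3(string,string,string) =?= R,  string =?= string,  string =?= string.
Bind R := tup3(string,string,string); no other remaining equation mentions R. Substituting into the earlier bindings gives T3 := tup3(string,tup3(string,string,string),tup3(string,string,string)), T2 := tup3(string,string,string).
Delete trivial equation string =?= string.
Delete trivial equation string =?= string.
No equations remain and no clash or occurs-check failure arose, so a unifier exists.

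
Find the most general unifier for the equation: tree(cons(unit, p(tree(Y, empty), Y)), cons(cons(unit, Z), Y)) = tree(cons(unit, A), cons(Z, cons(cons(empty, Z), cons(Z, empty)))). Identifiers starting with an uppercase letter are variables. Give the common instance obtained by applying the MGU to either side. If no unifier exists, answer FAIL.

Decompose tree/2: cons(unit, p(tree(Y, empty), Y)) = cons(unit, A),  cons(cons(unit, Z), Y) = cons(Z, cons(cons(empty, Z), cons(Z, empty))).
Decompose cons/2: unit = unit,  p(tree(Y, empty), Y) = A.
Delete trivial equation unit = unit.
Bind A := p(tree(Y, empty), Y); no other remaining equation mentions A.
Decompose cons/2: cons(unit, Z) = Z,  Y = cons(cons(empty, Z), cons(Z, empty)).
Occurs check fails: Z occurs in cons(unit, Z); the equation Z = cons(unit, Z) has no finite solution.

FAIL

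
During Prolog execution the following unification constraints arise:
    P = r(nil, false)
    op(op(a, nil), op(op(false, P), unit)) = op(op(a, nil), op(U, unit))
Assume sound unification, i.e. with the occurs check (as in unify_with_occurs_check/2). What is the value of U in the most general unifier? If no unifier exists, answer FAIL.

op(false, r(nil, false))

Bind P := r(nil, false); substituting into the remaining equation gives: op(op(a, nil), op(op(false, r(nil, false)), unit)) = op(op(a, nil), op(U, unit)).
Decompose op/2: op(a, nil) = op(a, nil),  op(op(false, r(nil, false)), unit) = op(U, unit).
Delete trivial equation op(a, nil) = op(a, nil).
Decompose op/2: op(false, r(nil, false)) = U,  unit = unit.
Bind U := op(false, r(nil, false)); no other remaining equation mentions U.
Delete trivial equation unit = unit.
MGU = { P ↦ r(nil, false), U ↦ op(false, r(nil, false)) }, so U ↦ op(false, r(nil, false)).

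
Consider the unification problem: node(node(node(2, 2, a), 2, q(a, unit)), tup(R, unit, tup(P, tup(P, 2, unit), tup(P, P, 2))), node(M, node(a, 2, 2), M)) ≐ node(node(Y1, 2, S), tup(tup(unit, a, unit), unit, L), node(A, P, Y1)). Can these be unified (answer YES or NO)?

Decompose node/3: node(node(2, 2, a), 2, q(a, unit)) ≐ node(Y1, 2, S),  tup(R, unit, tup(P, tup(P, 2, unit), tup(P, P, 2))) ≐ tup(tup(unit, a, unit), unit, L),  node(M, node(a, 2, 2), M) ≐ node(A, P, Y1).
Decompose node/3: node(2, 2, a) ≐ Y1,  2 ≐ 2,  q(a, unit) ≐ S.
Bind Y1 := node(2, 2, a); substituting into the one remaining equation that mentions Y1 gives: node(M, node(a, 2, 2), M) ≐ node(A, P, node(2, 2, a)).
Delete trivial equation 2 ≐ 2.
Bind S := q(a, unit); no other remaining equation mentions S.
Decompose tup/3: R ≐ tup(unit, a, unit),  unit ≐ unit,  tup(P, tup(P, 2, unit), tup(P, P, 2)) ≐ L.
Bind R := tup(unit, a, unit); no other remaining equation mentions R.
Delete trivial equation unit ≐ unit.
Bind L := tup(P, tup(P, 2, unit), tup(P, P, 2)); no other remaining equation mentions L.
Decompose node/3: M ≐ A,  node(a, 2, 2) ≐ P,  M ≐ node(2, 2, a).
Bind M := A; substituting into the one remaining equation that mentions M gives: A ≐ node(2, 2, a).
Bind P := node(a, 2, 2); no other remaining equation mentions P. Substituting into the earlier binding gives L := tup(node(a, 2, 2), tup(node(a, 2, 2), 2, unit), tup(node(a, 2, 2), node(a, 2, 2), 2)).
Bind A := node(2, 2, a). Substituting into the earlier binding gives M := node(2, 2, a).
No equations remain and no clash or occurs-check failure arose, so a unifier exists.

YES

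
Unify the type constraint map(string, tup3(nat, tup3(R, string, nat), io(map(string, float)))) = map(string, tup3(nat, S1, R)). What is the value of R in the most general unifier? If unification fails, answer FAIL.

Decompose map/2: string = string,  tup3(nat, tup3(R, string, nat), io(map(string, float))) = tup3(nat, S1, R).
Delete trivial equation string = string.
Decompose tup3/3: nat = nat,  tup3(R, string, nat) = S1,  io(map(string, float)) = R.
Delete trivial equation nat = nat.
Bind S1 := tup3(R, string, nat); no other remaining equation mentions S1.
Bind R := io(map(string, float)). Substituting into the earlier binding gives S1 := tup3(io(map(string, float)), string, nat).
MGU = { S1 -> tup3(io(map(string, float)), string, nat), R -> io(map(string, float)) }, so R -> io(map(string, float)).

io(map(string, float))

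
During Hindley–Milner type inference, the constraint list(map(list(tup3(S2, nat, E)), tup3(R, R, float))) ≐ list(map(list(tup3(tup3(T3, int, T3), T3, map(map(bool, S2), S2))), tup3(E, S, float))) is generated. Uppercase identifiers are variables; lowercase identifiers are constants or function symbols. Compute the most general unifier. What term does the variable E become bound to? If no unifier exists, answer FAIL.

map(map(bool, tup3(nat, int, nat)), tup3(nat, int, nat))

Decompose list/1: map(list(tup3(S2, nat, E)), tup3(R, R, float)) ≐ map(list(tup3(tup3(T3, int, T3), T3, map(map(bool, S2), S2))), tup3(E, S, float)).
Decompose map/2: list(tup3(S2, nat, E)) ≐ list(tup3(tup3(T3, int, T3), T3, map(map(bool, S2), S2))),  tup3(R, R, float) ≐ tup3(E, S, float).
Decompose list/1: tup3(S2, nat, E) ≐ tup3(tup3(T3, int, T3), T3, map(map(bool, S2), S2)).
Decompose tup3/3: S2 ≐ tup3(T3, int, T3),  nat ≐ T3,  E ≐ map(map(bool, S2), S2).
Bind S2 := tup3(T3, int, T3); substituting into the one remaining equation that mentions S2 gives: E ≐ map(map(bool, tup3(T3, int, T3)), tup3(T3, int, T3)).
Bind T3 := nat; substituting into the one remaining equation that mentions T3 gives: E ≐ map(map(bool, tup3(nat, int, nat)), tup3(nat, int, nat)). Substituting into the earlier binding gives S2 := tup3(nat, int, nat).
Bind E := map(map(bool, tup3(nat, int, nat)), tup3(nat, int, nat)); substituting into the remaining equation gives: tup3(R, R, float) ≐ tup3(map(map(bool, tup3(nat, int, nat)), tup3(nat, int, nat)), S, float).
Decompose tup3/3: R ≐ map(map(bool, tup3(nat, int, nat)), tup3(nat, int, nat)),  R ≐ S,  float ≐ float.
Bind R := map(map(bool, tup3(nat, int, nat)), tup3(nat, int, nat)); substituting into the one remaining equation that mentions R gives: map(map(bool, tup3(nat, int, nat)), tup3(nat, int, nat)) ≐ S.
Bind S := map(map(bool, tup3(nat, int, nat)), tup3(nat, int, nat)); no other remaining equation mentions S.
Delete trivial equation float ≐ float.
MGU = { S2 ↦ tup3(nat, int, nat), T3 ↦ nat, E ↦ map(map(bool, tup3(nat, int, nat)), tup3(nat, int, nat)), R ↦ map(map(bool, tup3(nat, int, nat)), tup3(nat, int, nat)), S ↦ map(map(bool, tup3(nat, int, nat)), tup3(nat, int, nat)) }, so E ↦ map(map(bool, tup3(nat, int, nat)), tup3(nat, int, nat)).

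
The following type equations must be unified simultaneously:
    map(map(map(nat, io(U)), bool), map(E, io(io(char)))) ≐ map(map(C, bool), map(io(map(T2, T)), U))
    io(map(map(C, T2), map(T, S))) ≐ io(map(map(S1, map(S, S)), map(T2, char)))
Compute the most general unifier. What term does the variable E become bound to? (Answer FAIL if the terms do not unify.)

Decompose map/2: map(map(nat, io(U)), bool) ≐ map(C, bool),  map(E, io(io(char))) ≐ map(io(map(T2, T)), U).
Decompose map/2: map(nat, io(U)) ≐ C,  bool ≐ bool.
Bind C := map(nat, io(U)); substituting into the one remaining equation that mentions C gives: io(map(map(map(nat, io(U)), T2), map(T, S))) ≐ io(map(map(S1, map(S, S)), map(T2, char))).
Delete trivial equation bool ≐ bool.
Decompose map/2: E ≐ io(map(T2, T)),  io(io(char)) ≐ U.
Bind E := io(map(T2, T)); no other remaining equation mentions E.
Bind U := io(io(char)); substituting into the remaining equation gives: io(map(map(map(nat, io(io(io(char)))), T2), map(T, S))) ≐ io(map(map(S1, map(S, S)), map(T2, char))). Substituting into the earlier binding gives C := map(nat, io(io(io(char)))).
Decompose io/1: map(map(map(nat, io(io(io(char)))), T2), map(T, S)) ≐ map(map(S1, map(S, S)), map(T2, char)).
Decompose map/2: map(map(nat, io(io(io(char)))), T2) ≐ map(S1, map(S, S)),  map(T, S) ≐ map(T2, char).
Decompose map/2: map(nat, io(io(io(char)))) ≐ S1,  T2 ≐ map(S, S).
Bind S1 := map(nat, io(io(io(char)))); no other remaining equation mentions S1.
Bind T2 := map(S, S); substituting into the remaining equation gives: map(T, S) ≐ map(map(S, S), char). Substituting into the earlier binding gives E := io(map(map(S, S), T)).
Decompose map/2: T ≐ map(S, S),  S ≐ char.
Bind T := map(S, S); no other remaining equation mentions T. Substituting into the earlier binding gives E := io(map(map(S, S), map(S, S))).
Bind S := char. Substituting into the earlier bindings gives E := io(map(map(char, char), map(char, char))), T2 := map(char, char), T := map(char, char).
MGU = { C ↦ map(nat, io(io(io(char)))), E ↦ io(map(map(char, char), map(char, char))), U ↦ io(io(char)), S1 ↦ map(nat, io(io(io(char)))), T2 ↦ map(char, char), T ↦ map(char, char), S ↦ char }, so E ↦ io(map(map(char, char), map(char, char))).

io(map(map(char, char), map(char, char)))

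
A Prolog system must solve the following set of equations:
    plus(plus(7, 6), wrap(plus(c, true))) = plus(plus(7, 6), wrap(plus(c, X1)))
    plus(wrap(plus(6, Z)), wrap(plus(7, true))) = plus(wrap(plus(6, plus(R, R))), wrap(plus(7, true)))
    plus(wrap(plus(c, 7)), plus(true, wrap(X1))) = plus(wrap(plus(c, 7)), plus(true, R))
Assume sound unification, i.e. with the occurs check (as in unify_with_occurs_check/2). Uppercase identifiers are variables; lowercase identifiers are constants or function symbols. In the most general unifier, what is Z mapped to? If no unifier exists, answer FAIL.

Decompose plus/2: plus(7, 6) = plus(7, 6),  wrap(plus(c, true)) = wrap(plus(c, X1)).
Delete trivial equation plus(7, 6) = plus(7, 6).
Decompose wrap/1: plus(c, true) = plus(c, X1).
Decompose plus/2: c = c,  true = X1.
Delete trivial equation c = c.
Bind X1 := true; substituting into the one remaining equation that mentions X1 gives: plus(wrap(plus(c, 7)), plus(true, wrap(true))) = plus(wrap(plus(c, 7)), plus(true, R)).
Decompose plus/2: wrap(plus(6, Z)) = wrap(plus(6, plus(R, R))),  wrap(plus(7, true)) = wrap(plus(7, true)).
Decompose wrap/1: plus(6, Z) = plus(6, plus(R, R)).
Decompose plus/2: 6 = 6,  Z = plus(R, R).
Delete trivial equation 6 = 6.
Bind Z := plus(R, R); no other remaining equation mentions Z.
Delete trivial equation wrap(plus(7, true)) = wrap(plus(7, true)).
Decompose plus/2: wrap(plus(c, 7)) = wrap(plus(c, 7)),  plus(true, wrap(true)) = plus(true, R).
Delete trivial equation wrap(plus(c, 7)) = wrap(plus(c, 7)).
Decompose plus/2: true = true,  wrap(true) = R.
Delete trivial equation true = true.
Bind R := wrap(true). Substituting into the earlier binding gives Z := plus(wrap(true), wrap(true)).
MGU = { X1 ↦ true, Z ↦ plus(wrap(true), wrap(true)), R ↦ wrap(true) }, so Z ↦ plus(wrap(true), wrap(true)).

plus(wrap(true), wrap(true))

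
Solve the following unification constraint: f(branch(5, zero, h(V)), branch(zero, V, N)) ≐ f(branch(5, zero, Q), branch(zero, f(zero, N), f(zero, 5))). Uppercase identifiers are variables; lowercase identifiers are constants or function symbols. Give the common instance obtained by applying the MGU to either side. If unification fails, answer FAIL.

Decompose f/2: branch(5, zero, h(V)) ≐ branch(5, zero, Q),  branch(zero, V, N) ≐ branch(zero, f(zero, N), f(zero, 5)).
Decompose branch/3: 5 ≐ 5,  zero ≐ zero,  h(V) ≐ Q.
Delete trivial equation 5 ≐ 5.
Delete trivial equation zero ≐ zero.
Bind Q := h(V); no other remaining equation mentions Q.
Decompose branch/3: zero ≐ zero,  V ≐ f(zero, N),  N ≐ f(zero, 5).
Delete trivial equation zero ≐ zero.
Bind V := f(zero, N); no other remaining equation mentions V. Substituting into the earlier binding gives Q := h(f(zero, N)).
Bind N := f(zero, 5). Substituting into the earlier bindings gives Q := h(f(zero, f(zero, 5))), V := f(zero, f(zero, 5)).
Applying the MGU to either side gives f(branch(5, zero, h(f(zero, f(zero, 5)))), branch(zero, f(zero, f(zero, 5)), f(zero, 5))).

f(branch(5, zero, h(f(zero, f(zero, 5)))), branch(zero, f(zero, f(zero, 5)), f(zero, 5)))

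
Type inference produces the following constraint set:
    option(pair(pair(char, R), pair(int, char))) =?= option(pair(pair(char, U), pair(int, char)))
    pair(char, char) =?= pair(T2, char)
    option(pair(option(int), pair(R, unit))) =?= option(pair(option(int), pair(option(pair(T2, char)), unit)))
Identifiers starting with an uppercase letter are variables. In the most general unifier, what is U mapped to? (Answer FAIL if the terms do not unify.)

Decompose option/1: pair(pair(char, R), pair(int, char)) =?= pair(pair(char, U), pair(int, char)).
Decompose pair/2: pair(char, R) =?= pair(char, U),  pair(int, char) =?= pair(int, char).
Decompose pair/2: char =?= char,  R =?= U.
Delete trivial equation char =?= char.
Bind R := U; substituting into the one remaining equation that mentions R gives: option(pair(option(int), pair(U, unit))) =?= option(pair(option(int), pair(option(pair(T2, char)), unit))).
Delete trivial equation pair(int, char) =?= pair(int, char).
Decompose pair/2: char =?= T2,  char =?= char.
Bind T2 := char; substituting into the one remaining equation that mentions T2 gives: option(pair(option(int), pair(U, unit))) =?= option(pair(option(int), pair(option(pair(char, char)), unit))).
Delete trivial equation char =?= char.
Decompose option/1: pair(option(int), pair(U, unit)) =?= pair(option(int), pair(option(pair(char, char)), unit)).
Decompose pair/2: option(int) =?= option(int),  pair(U, unit) =?= pair(option(pair(char, char)), unit).
Delete trivial equation option(int) =?= option(int).
Decompose pair/2: U =?= option(pair(char, char)),  unit =?= unit.
Bind U := option(pair(char, char)); no other remaining equation mentions U. Substituting into the earlier binding gives R := option(pair(char, char)).
Delete trivial equation unit =?= unit.
MGU = { R ↦ option(pair(char, char)), T2 ↦ char, U ↦ option(pair(char, char)) }, so U ↦ option(pair(char, char)).

option(pair(char, char))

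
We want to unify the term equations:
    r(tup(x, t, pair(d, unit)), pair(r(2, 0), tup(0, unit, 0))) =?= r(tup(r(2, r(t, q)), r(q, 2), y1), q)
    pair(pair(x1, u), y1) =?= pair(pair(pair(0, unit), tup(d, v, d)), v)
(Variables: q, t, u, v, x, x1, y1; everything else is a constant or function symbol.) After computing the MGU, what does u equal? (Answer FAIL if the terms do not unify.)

Decompose r/2: tup(x, t, pair(d, unit)) =?= tup(r(2, r(t, q)), r(q, 2), y1),  pair(r(2, 0), tup(0, unit, 0)) =?= q.
Decompose tup/3: x =?= r(2, r(t, q)),  t =?= r(q, 2),  pair(d, unit) =?= y1.
Bind x := r(2, r(t, q)); no other remaining equation mentions x.
Bind t := r(q, 2); no other remaining equation mentions t. Substituting into the earlier binding gives x := r(2, r(r(q, 2), q)).
Bind y1 := pair(d, unit); substituting into the one remaining equation that mentions y1 gives: pair(pair(x1, u), pair(d, unit)) =?= pair(pair(pair(0, unit), tup(d, v, d)), v).
Bind q := pair(r(2, 0), tup(0, unit, 0)); no other remaining equation mentions q. Substituting into the earlier bindings gives x := r(2, r(r(pair(r(2, 0), tup(0, unit, 0)), 2), pair(r(2, 0), tup(0, unit, 0)))), t := r(pair(r(2, 0), tup(0, unit, 0)), 2).
Decompose pair/2: pair(x1, u) =?= pair(pair(0, unit), tup(d, v, d)),  pair(d, unit) =?= v.
Decompose pair/2: x1 =?= pair(0, unit),  u =?= tup(d, v, d).
Bind x1 := pair(0, unit); no other remaining equation mentions x1.
Bind u := tup(d, v, d); no other remaining equation mentions u.
Bind v := pair(d, unit). Substituting into the earlier binding gives u := tup(d, pair(d, unit), d).
MGU = { x := r(2, r(r(pair(r(2, 0), tup(0, unit, 0)), 2), pair(r(2, 0), tup(0, unit, 0)))), t := r(pair(r(2, 0), tup(0, unit, 0)), 2), y1 := pair(d, unit), q := pair(r(2, 0), tup(0, unit, 0)), x1 := pair(0, unit), u := tup(d, pair(d, unit), d), v := pair(d, unit) }, so u := tup(d, pair(d, unit), d).

tup(d, pair(d, unit), d)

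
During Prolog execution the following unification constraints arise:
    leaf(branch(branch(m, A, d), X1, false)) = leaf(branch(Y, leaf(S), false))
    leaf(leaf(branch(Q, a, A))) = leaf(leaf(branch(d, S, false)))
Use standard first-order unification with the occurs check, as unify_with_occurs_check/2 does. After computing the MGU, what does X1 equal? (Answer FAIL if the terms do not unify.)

leaf(a)

Decompose leaf/1: branch(branch(m, A, d), X1, false) = branch(Y, leaf(S), false).
Decompose branch/3: branch(m, A, d) = Y,  X1 = leaf(S),  false = false.
Bind Y := branch(m, A, d); no other remaining equation mentions Y.
Bind X1 := leaf(S); no other remaining equation mentions X1.
Delete trivial equation false = false.
Decompose leaf/1: leaf(branch(Q, a, A)) = leaf(branch(d, S, false)).
Decompose leaf/1: branch(Q, a, A) = branch(d, S, false).
Decompose branch/3: Q = d,  a = S,  A = false.
Bind Q := d; no other remaining equation mentions Q.
Bind S := a; no other remaining equation mentions S. Substituting into the earlier binding gives X1 := leaf(a).
Bind A := false. Substituting into the earlier binding gives Y := branch(m, false, d).
MGU = { Y = branch(m, false, d), X1 = leaf(a), Q = d, S = a, A = false }, so X1 = leaf(a).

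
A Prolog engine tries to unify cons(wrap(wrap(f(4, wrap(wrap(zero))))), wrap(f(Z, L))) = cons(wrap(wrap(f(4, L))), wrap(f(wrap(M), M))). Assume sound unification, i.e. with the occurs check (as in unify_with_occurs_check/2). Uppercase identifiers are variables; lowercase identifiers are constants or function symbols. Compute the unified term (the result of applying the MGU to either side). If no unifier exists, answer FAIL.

cons(wrap(wrap(f(4, wrap(wrap(zero))))), wrap(f(wrap(wrap(wrap(zero))), wrap(wrap(zero)))))

Decompose cons/2: wrap(wrap(f(4, wrap(wrap(zero))))) = wrap(wrap(f(4, L))),  wrap(f(Z, L)) = wrap(f(wrap(M), M)).
Decompose wrap/1: wrap(f(4, wrap(wrap(zero)))) = wrap(f(4, L)).
Decompose wrap/1: f(4, wrap(wrap(zero))) = f(4, L).
Decompose f/2: 4 = 4,  wrap(wrap(zero)) = L.
Delete trivial equation 4 = 4.
Bind L := wrap(wrap(zero)); substituting into the remaining equation gives: wrap(f(Z, wrap(wrap(zero)))) = wrap(f(wrap(M), M)).
Decompose wrap/1: f(Z, wrap(wrap(zero))) = f(wrap(M), M).
Decompose f/2: Z = wrap(M),  wrap(wrap(zero)) = M.
Bind Z := wrap(M); no other remaining equation mentions Z.
Bind M := wrap(wrap(zero)). Substituting into the earlier binding gives Z := wrap(wrap(wrap(zero))).
Applying the MGU to either side gives cons(wrap(wrap(f(4, wrap(wrap(zero))))), wrap(f(wrap(wrap(wrap(zero))), wrap(wrap(zero))))).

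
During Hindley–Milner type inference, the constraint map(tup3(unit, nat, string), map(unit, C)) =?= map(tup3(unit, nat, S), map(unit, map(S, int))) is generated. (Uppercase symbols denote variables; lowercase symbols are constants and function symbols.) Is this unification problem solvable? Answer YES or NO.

YES

Decompose map/2: tup3(unit, nat, string) =?= tup3(unit, nat, S),  map(unit, C) =?= map(unit, map(S, int)).
Decompose tup3/3: unit =?= unit,  nat =?= nat,  string =?= S.
Delete trivial equation unit =?= unit.
Delete trivial equation nat =?= nat.
Bind S := string; substituting into the remaining equation gives: map(unit, C) =?= map(unit, map(string, int)).
Decompose map/2: unit =?= unit,  C =?= map(string, int).
Delete trivial equation unit =?= unit.
Bind C := map(string, int).
No equations remain and no clash or occurs-check failure arose, so a unifier exists.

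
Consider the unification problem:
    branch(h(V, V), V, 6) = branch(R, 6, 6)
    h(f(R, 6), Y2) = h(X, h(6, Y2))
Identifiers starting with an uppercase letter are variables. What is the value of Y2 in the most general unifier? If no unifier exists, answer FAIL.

FAIL

Decompose branch/3: h(V, V) = R,  V = 6,  6 = 6.
Bind R := h(V, V); substituting into the one remaining equation that mentions R gives: h(f(h(V, V), 6), Y2) = h(X, h(6, Y2)).
Bind V := 6; substituting into the one remaining equation that mentions V gives: h(f(h(6, 6), 6), Y2) = h(X, h(6, Y2)). Substituting into the earlier binding gives R := h(6, 6).
Delete trivial equation 6 = 6.
Decompose h/2: f(h(6, 6), 6) = X,  Y2 = h(6, Y2).
Bind X := f(h(6, 6), 6); no other remaining equation mentions X.
Occurs check fails: Y2 occurs in h(6, Y2); the equation Y2 = h(6, Y2) has no finite solution.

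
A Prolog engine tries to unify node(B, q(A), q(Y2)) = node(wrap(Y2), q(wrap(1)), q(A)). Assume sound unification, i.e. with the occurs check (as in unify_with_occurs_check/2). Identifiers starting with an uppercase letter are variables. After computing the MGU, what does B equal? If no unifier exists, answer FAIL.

wrap(wrap(1))

Decompose node/3: B = wrap(Y2),  q(A) = q(wrap(1)),  q(Y2) = q(A).
Bind B := wrap(Y2); no other remaining equation mentions B.
Decompose q/1: A = wrap(1).
Bind A := wrap(1); substituting into the remaining equation gives: q(Y2) = q(wrap(1)).
Decompose q/1: Y2 = wrap(1).
Bind Y2 := wrap(1). Substituting into the earlier binding gives B := wrap(wrap(1)).
MGU = { B ↦ wrap(wrap(1)), A ↦ wrap(1), Y2 ↦ wrap(1) }, so B ↦ wrap(wrap(1)).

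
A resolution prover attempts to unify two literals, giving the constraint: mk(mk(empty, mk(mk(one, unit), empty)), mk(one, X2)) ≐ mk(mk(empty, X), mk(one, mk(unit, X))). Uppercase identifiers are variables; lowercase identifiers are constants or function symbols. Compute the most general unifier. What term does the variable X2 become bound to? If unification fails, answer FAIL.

mk(unit, mk(mk(one, unit), empty))

Decompose mk/2: mk(empty, mk(mk(one, unit), empty)) ≐ mk(empty, X),  mk(one, X2) ≐ mk(one, mk(unit, X)).
Decompose mk/2: empty ≐ empty,  mk(mk(one, unit), empty) ≐ X.
Delete trivial equation empty ≐ empty.
Bind X := mk(mk(one, unit), empty); substituting into the remaining equation gives: mk(one, X2) ≐ mk(one, mk(unit, mk(mk(one, unit), empty))).
Decompose mk/2: one ≐ one,  X2 ≐ mk(unit, mk(mk(one, unit), empty)).
Delete trivial equation one ≐ one.
Bind X2 := mk(unit, mk(mk(one, unit), empty)).
MGU = { X -> mk(mk(one, unit), empty), X2 -> mk(unit, mk(mk(one, unit), empty)) }, so X2 -> mk(unit, mk(mk(one, unit), empty)).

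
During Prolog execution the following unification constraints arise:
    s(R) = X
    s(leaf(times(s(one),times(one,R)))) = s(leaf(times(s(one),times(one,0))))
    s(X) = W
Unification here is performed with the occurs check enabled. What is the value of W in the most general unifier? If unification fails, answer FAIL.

s(s(0))

Bind X := s(R); substituting into the one remaining equation that mentions X gives: s(s(R)) = W.
Decompose s/1: leaf(times(s(one),times(one,R))) = leaf(times(s(one),times(one,0))).
Decompose leaf/1: times(s(one),times(one,R)) = times(s(one),times(one,0)).
Decompose times/2: s(one) = s(one),  times(one,R) = times(one,0).
Delete trivial equation s(one) = s(one).
Decompose times/2: one = one,  R = 0.
Delete trivial equation one = one.
Bind R := 0; substituting into the remaining equation gives: s(s(0)) = W. Substituting into the earlier binding gives X := s(0).
Bind W := s(s(0)).
MGU = { X ↦ s(0), R ↦ 0, W ↦ s(s(0)) }, so W ↦ s(s(0)).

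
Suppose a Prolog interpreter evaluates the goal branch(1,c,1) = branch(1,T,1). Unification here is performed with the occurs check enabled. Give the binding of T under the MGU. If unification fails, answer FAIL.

c

Decompose branch/3: 1 = 1,  c = T,  1 = 1.
Delete trivial equation 1 = 1.
Bind T := c; no other remaining equation mentions T.
Delete trivial equation 1 = 1.
MGU = { T ↦ c }, so T ↦ c.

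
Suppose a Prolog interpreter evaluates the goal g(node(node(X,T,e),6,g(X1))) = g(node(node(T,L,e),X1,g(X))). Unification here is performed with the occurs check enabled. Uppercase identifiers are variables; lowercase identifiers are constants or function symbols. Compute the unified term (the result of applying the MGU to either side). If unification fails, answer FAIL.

Decompose g/1: node(node(X,T,e),6,g(X1)) = node(node(T,L,e),X1,g(X)).
Decompose node/3: node(X,T,e) = node(T,L,e),  6 = X1,  g(X1) = g(X).
Decompose node/3: X = T,  T = L,  e = e.
Bind X := T; substituting into the one remaining equation that mentions X gives: g(X1) = g(T).
Bind T := L; substituting into the one remaining equation that mentions T gives: g(X1) = g(L). Substituting into the earlier binding gives X := L.
Delete trivial equation e = e.
Bind X1 := 6; substituting into the remaining equation gives: g(6) = g(L).
Decompose g/1: 6 = L.
Bind L := 6. Substituting into the earlier bindings gives X := 6, T := 6.
Applying the MGU to either side gives g(node(node(6,6,e),6,g(6))).

g(node(node(6,6,e),6,g(6)))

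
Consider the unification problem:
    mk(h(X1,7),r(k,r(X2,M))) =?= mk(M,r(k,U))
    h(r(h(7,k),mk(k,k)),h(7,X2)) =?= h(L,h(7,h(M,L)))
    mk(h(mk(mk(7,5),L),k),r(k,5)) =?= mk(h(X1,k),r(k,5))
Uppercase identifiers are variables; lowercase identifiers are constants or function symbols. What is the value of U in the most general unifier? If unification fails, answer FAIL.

Decompose mk/2: h(X1,7) =?= M,  r(k,r(X2,M)) =?= r(k,U).
Bind M := h(X1,7); substituting into the 2 remaining equations that mention M gives: r(k,r(X2,h(X1,7))) =?= r(k,U),  h(r(h(7,k),mk(k,k)),h(7,X2)) =?= h(L,h(7,h(h(X1,7),L))).
Decompose r/2: k =?= k,  r(X2,h(X1,7)) =?= U.
Delete trivial equation k =?= k.
Bind U := r(X2,h(X1,7)); no other remaining equation mentions U.
Decompose h/2: r(h(7,k),mk(k,k)) =?= L,  h(7,X2) =?= h(7,h(h(X1,7),L)).
Bind L := r(h(7,k),mk(k,k)); substituting into the remaining equations gives: h(7,X2) =?= h(7,h(h(X1,7),r(h(7,k),mk(k,k)))),  mk(h(mk(mk(7,5),r(h(7,k),mk(k,k))),k),r(k,5)) =?= mk(h(X1,k),r(k,5)).
Decompose h/2: 7 =?= 7,  X2 =?= h(h(X1,7),r(h(7,k),mk(k,k))).
Delete trivial equation 7 =?= 7.
Bind X2 := h(h(X1,7),r(h(7,k),mk(k,k))); no other remaining equation mentions X2. Substituting into the earlier binding gives U := r(h(h(X1,7),r(h(7,k),mk(k,k))),h(X1,7)).
Decompose mk/2: h(mk(mk(7,5),r(h(7,k),mk(k,k))),k) =?= h(X1,k),  r(k,5) =?= r(k,5).
Decompose h/2: mk(mk(7,5),r(h(7,k),mk(k,k))) =?= X1,  k =?= k.
Bind X1 := mk(mk(7,5),r(h(7,k),mk(k,k))); no other remaining equation mentions X1. Substituting into the earlier bindings gives M := h(mk(mk(7,5),r(h(7,k),mk(k,k))),7), U := r(h(h(mk(mk(7,5),r(h(7,k),mk(k,k))),7),r(h(7,k),mk(k,k))),h(mk(mk(7,5),r(h(7,k),mk(k,k))),7)), X2 := h(h(mk(mk(7,5),r(h(7,k),mk(k,k))),7),r(h(7,k),mk(k,k))).
Delete trivial equation k =?= k.
Delete trivial equation r(k,5) =?= r(k,5).
MGU = { M ↦ h(mk(mk(7,5),r(h(7,k),mk(k,k))),7), U ↦ r(h(h(mk(mk(7,5),r(h(7,k),mk(k,k))),7),r(h(7,k),mk(k,k))),h(mk(mk(7,5),r(h(7,k),mk(k,k))),7)), L ↦ r(h(7,k),mk(k,k)), X2 ↦ h(h(mk(mk(7,5),r(h(7,k),mk(k,k))),7),r(h(7,k),mk(k,k))), X1 ↦ mk(mk(7,5),r(h(7,k),mk(k,k))) }, so U ↦ r(h(h(mk(mk(7,5),r(h(7,k),mk(k,k))),7),r(h(7,k),mk(k,k))),h(mk(mk(7,5),r(h(7,k),mk(k,k))),7)).

r(h(h(mk(mk(7,5),r(h(7,k),mk(k,k))),7),r(h(7,k),mk(k,k))),h(mk(mk(7,5),r(h(7,k),mk(k,k))),7))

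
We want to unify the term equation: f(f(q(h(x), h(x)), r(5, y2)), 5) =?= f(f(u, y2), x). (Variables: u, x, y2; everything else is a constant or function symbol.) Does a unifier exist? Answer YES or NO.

Decompose f/2: f(q(h(x), h(x)), r(5, y2)) =?= f(u, y2),  5 =?= x.
Decompose f/2: q(h(x), h(x)) =?= u,  r(5, y2) =?= y2.
Bind u := q(h(x), h(x)); no other remaining equation mentions u.
Occurs check fails: y2 occurs in r(5, y2); the equation y2 =?= r(5, y2) has no finite solution.

NO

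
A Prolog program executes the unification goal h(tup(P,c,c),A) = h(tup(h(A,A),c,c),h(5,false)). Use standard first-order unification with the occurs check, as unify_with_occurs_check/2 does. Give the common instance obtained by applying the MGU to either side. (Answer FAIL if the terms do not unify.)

h(tup(h(h(5,false),h(5,false)),c,c),h(5,false))

Decompose h/2: tup(P,c,c) = tup(h(A,A),c,c),  A = h(5,false).
Decompose tup/3: P = h(A,A),  c = c,  c = c.
Bind P := h(A,A); no other remaining equation mentions P.
Delete trivial equation c = c.
Delete trivial equation c = c.
Bind A := h(5,false). Substituting into the earlier binding gives P := h(h(5,false),h(5,false)).
Applying the MGU to either side gives h(tup(h(h(5,false),h(5,false)),c,c),h(5,false)).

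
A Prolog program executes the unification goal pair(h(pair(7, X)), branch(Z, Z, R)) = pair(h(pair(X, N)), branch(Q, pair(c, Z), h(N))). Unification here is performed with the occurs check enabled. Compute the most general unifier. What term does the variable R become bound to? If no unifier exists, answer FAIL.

FAIL

Decompose pair/2: h(pair(7, X)) = h(pair(X, N)),  branch(Z, Z, R) = branch(Q, pair(c, Z), h(N)).
Decompose h/1: pair(7, X) = pair(X, N).
Decompose pair/2: 7 = X,  X = N.
Bind X := 7; substituting into the one remaining equation that mentions X gives: 7 = N.
Bind N := 7; substituting into the remaining equation gives: branch(Z, Z, R) = branch(Q, pair(c, Z), h(7)).
Decompose branch/3: Z = Q,  Z = pair(c, Z),  R = h(7).
Bind Z := Q; substituting into the one remaining equation that mentions Z gives: Q = pair(c, Q).
Occurs check fails: Q occurs in pair(c, Q); the equation Q = pair(c, Q) has no finite solution.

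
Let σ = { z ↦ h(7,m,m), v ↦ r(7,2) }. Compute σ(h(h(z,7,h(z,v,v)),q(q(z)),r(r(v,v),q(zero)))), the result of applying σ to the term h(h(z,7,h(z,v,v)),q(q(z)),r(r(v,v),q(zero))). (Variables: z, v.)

Replace each occurrence of z with h(7,m,m).
Replace each occurrence of v with r(7,2).
Result: h(h(h(7,m,m),7,h(h(7,m,m),r(7,2),r(7,2))),q(q(h(7,m,m))),r(r(r(7,2),r(7,2)),q(zero))).

h(h(h(7,m,m),7,h(h(7,m,m),r(7,2),r(7,2))),q(q(h(7,m,m))),r(r(r(7,2),r(7,2)),q(zero)))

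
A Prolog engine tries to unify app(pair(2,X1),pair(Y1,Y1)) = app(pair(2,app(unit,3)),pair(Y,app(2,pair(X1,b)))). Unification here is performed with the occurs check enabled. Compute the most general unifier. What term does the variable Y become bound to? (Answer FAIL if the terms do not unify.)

app(2,pair(app(unit,3),b))

Decompose app/2: pair(2,X1) = pair(2,app(unit,3)),  pair(Y1,Y1) = pair(Y,app(2,pair(X1,b))).
Decompose pair/2: 2 = 2,  X1 = app(unit,3).
Delete trivial equation 2 = 2.
Bind X1 := app(unit,3); substituting into the remaining equation gives: pair(Y1,Y1) = pair(Y,app(2,pair(app(unit,3),b))).
Decompose pair/2: Y1 = Y,  Y1 = app(2,pair(app(unit,3),b)).
Bind Y1 := Y; substituting into the remaining equation gives: Y = app(2,pair(app(unit,3),b)).
Bind Y := app(2,pair(app(unit,3),b)). Substituting into the earlier binding gives Y1 := app(2,pair(app(unit,3),b)).
MGU = { X1 -> app(unit,3), Y1 -> app(2,pair(app(unit,3),b)), Y -> app(2,pair(app(unit,3),b)) }, so Y -> app(2,pair(app(unit,3),b)).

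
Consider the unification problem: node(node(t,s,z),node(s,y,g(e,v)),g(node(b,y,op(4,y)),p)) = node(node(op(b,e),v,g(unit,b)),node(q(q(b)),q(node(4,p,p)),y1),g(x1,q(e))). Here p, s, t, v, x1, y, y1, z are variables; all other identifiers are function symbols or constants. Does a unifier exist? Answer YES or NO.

YES

Decompose node/3: node(t,s,z) = node(op(b,e),v,g(unit,b)),  node(s,y,g(e,v)) = node(q(q(b)),q(node(4,p,p)),y1),  g(node(b,y,op(4,y)),p) = g(x1,q(e)).
Decompose node/3: t = op(b,e),  s = v,  z = g(unit,b).
Bind t := op(b,e); no other remaining equation mentions t.
Bind s := v; substituting into the one remaining equation that mentions s gives: node(v,y,g(e,v)) = node(q(q(b)),q(node(4,p,p)),y1).
Bind z := g(unit,b); no other remaining equation mentions z.
Decompose node/3: v = q(q(b)),  y = q(node(4,p,p)),  g(e,v) = y1.
Bind v := q(q(b)); substituting into the one remaining equation that mentions v gives: g(e,q(q(b))) = y1. Substituting into the earlier binding gives s := q(q(b)).
Bind y := q(node(4,p,p)); substituting into the one remaining equation that mentions y gives: g(node(b,q(node(4,p,p)),op(4,q(node(4,p,p)))),p) = g(x1,q(e)).
Bind y1 := g(e,q(q(b))); no other remaining equation mentions y1.
Decompose g/2: node(b,q(node(4,p,p)),op(4,q(node(4,p,p)))) = x1,  p = q(e).
Bind x1 := node(b,q(node(4,p,p)),op(4,q(node(4,p,p)))); no other remaining equation mentions x1.
Bind p := q(e). Substituting into the earlier bindings gives y := q(node(4,q(e),q(e))), x1 := node(b,q(node(4,q(e),q(e))),op(4,q(node(4,q(e),q(e))))).
No equations remain and no clash or occurs-check failure arose, so a unifier exists.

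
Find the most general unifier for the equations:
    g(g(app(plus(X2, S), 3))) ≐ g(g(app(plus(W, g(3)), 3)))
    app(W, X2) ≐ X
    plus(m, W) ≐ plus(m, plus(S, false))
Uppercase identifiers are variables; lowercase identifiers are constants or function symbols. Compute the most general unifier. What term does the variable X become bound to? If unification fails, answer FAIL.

app(plus(g(3), false), plus(g(3), false))

Decompose g/1: g(app(plus(X2, S), 3)) ≐ g(app(plus(W, g(3)), 3)).
Decompose g/1: app(plus(X2, S), 3) ≐ app(plus(W, g(3)), 3).
Decompose app/2: plus(X2, S) ≐ plus(W, g(3)),  3 ≐ 3.
Decompose plus/2: X2 ≐ W,  S ≐ g(3).
Bind X2 := W; substituting into the one remaining equation that mentions X2 gives: app(W, W) ≐ X.
Bind S := g(3); substituting into the one remaining equation that mentions S gives: plus(m, W) ≐ plus(m, plus(g(3), false)).
Delete trivial equation 3 ≐ 3.
Bind X := app(W, W); no other remaining equation mentions X.
Decompose plus/2: m ≐ m,  W ≐ plus(g(3), false).
Delete trivial equation m ≐ m.
Bind W := plus(g(3), false). Substituting into the earlier bindings gives X2 := plus(g(3), false), X := app(plus(g(3), false), plus(g(3), false)).
MGU = { X2 := plus(g(3), false), S := g(3), X := app(plus(g(3), false), plus(g(3), false)), W := plus(g(3), false) }, so X := app(plus(g(3), false), plus(g(3), false)).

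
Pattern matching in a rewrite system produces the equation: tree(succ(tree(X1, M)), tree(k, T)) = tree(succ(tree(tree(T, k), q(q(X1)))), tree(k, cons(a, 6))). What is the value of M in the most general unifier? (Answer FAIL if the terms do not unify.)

Decompose tree/2: succ(tree(X1, M)) = succ(tree(tree(T, k), q(q(X1)))),  tree(k, T) = tree(k, cons(a, 6)).
Decompose succ/1: tree(X1, M) = tree(tree(T, k), q(q(X1))).
Decompose tree/2: X1 = tree(T, k),  M = q(q(X1)).
Bind X1 := tree(T, k); substituting into the one remaining equation that mentions X1 gives: M = q(q(tree(T, k))).
Bind M := q(q(tree(T, k))); no other remaining equation mentions M.
Decompose tree/2: k = k,  T = cons(a, 6).
Delete trivial equation k = k.
Bind T := cons(a, 6). Substituting into the earlier bindings gives X1 := tree(cons(a, 6), k), M := q(q(tree(cons(a, 6), k))).
MGU = { X1 -> tree(cons(a, 6), k), M -> q(q(tree(cons(a, 6), k))), T -> cons(a, 6) }, so M -> q(q(tree(cons(a, 6), k))).

q(q(tree(cons(a, 6), k)))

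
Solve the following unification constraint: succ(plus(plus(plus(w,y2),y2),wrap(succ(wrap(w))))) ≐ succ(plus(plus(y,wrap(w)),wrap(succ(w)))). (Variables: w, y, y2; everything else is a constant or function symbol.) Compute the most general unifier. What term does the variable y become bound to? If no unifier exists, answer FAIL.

FAIL

Decompose succ/1: plus(plus(plus(w,y2),y2),wrap(succ(wrap(w)))) ≐ plus(plus(y,wrap(w)),wrap(succ(w))).
Decompose plus/2: plus(plus(w,y2),y2) ≐ plus(y,wrap(w)),  wrap(succ(wrap(w))) ≐ wrap(succ(w)).
Decompose plus/2: plus(w,y2) ≐ y,  y2 ≐ wrap(w).
Bind y := plus(w,y2); no other remaining equation mentions y.
Bind y2 := wrap(w); no other remaining equation mentions y2. Substituting into the earlier binding gives y := plus(w,wrap(w)).
Decompose wrap/1: succ(wrap(w)) ≐ succ(w).
Decompose succ/1: wrap(w) ≐ w.
Occurs check fails: w occurs in wrap(w); the equation w ≐ wrap(w) has no finite solution.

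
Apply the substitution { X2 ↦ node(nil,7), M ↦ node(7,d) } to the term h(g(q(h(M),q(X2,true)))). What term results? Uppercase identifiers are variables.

h(g(q(h(node(7,d)),q(node(nil,7),true))))

Replace each occurrence of X2 with node(nil,7).
Replace each occurrence of M with node(7,d).
Result: h(g(q(h(node(7,d)),q(node(nil,7),true)))).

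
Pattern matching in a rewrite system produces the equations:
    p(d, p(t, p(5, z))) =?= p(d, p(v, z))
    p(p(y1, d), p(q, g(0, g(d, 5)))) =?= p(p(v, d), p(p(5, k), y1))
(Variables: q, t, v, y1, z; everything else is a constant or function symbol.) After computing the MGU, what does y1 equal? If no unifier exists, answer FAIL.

Decompose p/2: d =?= d,  p(t, p(5, z)) =?= p(v, z).
Delete trivial equation d =?= d.
Decompose p/2: t =?= v,  p(5, z) =?= z.
Bind t := v; no other remaining equation mentions t.
Occurs check fails: z occurs in p(5, z); the equation z =?= p(5, z) has no finite solution.

FAIL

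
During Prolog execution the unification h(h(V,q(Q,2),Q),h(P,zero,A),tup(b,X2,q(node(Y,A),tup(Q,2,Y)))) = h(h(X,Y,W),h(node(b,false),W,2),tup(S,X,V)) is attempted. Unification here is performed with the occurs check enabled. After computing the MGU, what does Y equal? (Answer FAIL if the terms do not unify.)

Decompose h/3: h(V,q(Q,2),Q) = h(X,Y,W),  h(P,zero,A) = h(node(b,false),W,2),  tup(b,X2,q(node(Y,A),tup(Q,2,Y))) = tup(S,X,V).
Decompose h/3: V = X,  q(Q,2) = Y,  Q = W.
Bind V := X; substituting into the one remaining equation that mentions V gives: tup(b,X2,q(node(Y,A),tup(Q,2,Y))) = tup(S,X,X).
Bind Y := q(Q,2); substituting into the one remaining equation that mentions Y gives: tup(b,X2,q(node(q(Q,2),A),tup(Q,2,q(Q,2)))) = tup(S,X,X).
Bind Q := W; substituting into the one remaining equation that mentions Q gives: tup(b,X2,q(node(q(W,2),A),tup(W,2,q(W,2)))) = tup(S,X,X). Substituting into the earlier binding gives Y := q(W,2).
Decompose h/3: P = node(b,false),  zero = W,  A = 2.
Bind P := node(b,false); no other remaining equation mentions P.
Bind W := zero; substituting into the one remaining equation that mentions W gives: tup(b,X2,q(node(q(zero,2),A),tup(zero,2,q(zero,2)))) = tup(S,X,X). Substituting into the earlier bindings gives Y := q(zero,2), Q := zero.
Bind A := 2; substituting into the remaining equation gives: tup(b,X2,q(node(q(zero,2),2),tup(zero,2,q(zero,2)))) = tup(S,X,X).
Decompose tup/3: b = S,  X2 = X,  q(node(q(zero,2),2),tup(zero,2,q(zero,2))) = X.
Bind S := b; no other remaining equation mentions S.
Bind X2 := X; no other remaining equation mentions X2.
Bind X := q(node(q(zero,2),2),tup(zero,2,q(zero,2))). Substituting into the earlier bindings gives V := q(node(q(zero,2),2),tup(zero,2,q(zero,2))), X2 := q(node(q(zero,2),2),tup(zero,2,q(zero,2))).
MGU = { V -> q(node(q(zero,2),2),tup(zero,2,q(zero,2))), Y -> q(zero,2), Q -> zero, P -> node(b,false), W -> zero, A -> 2, S -> b, X2 -> q(node(q(zero,2),2),tup(zero,2,q(zero,2))), X -> q(node(q(zero,2),2),tup(zero,2,q(zero,2))) }, so Y -> q(zero,2).

q(zero,2)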